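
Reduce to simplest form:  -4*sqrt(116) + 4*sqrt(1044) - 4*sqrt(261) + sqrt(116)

6*sqrt(29)

4*sqrt(116) = 8*sqrt(29); 4*sqrt(1044) = 24*sqrt(29); 4*sqrt(261) = 12*sqrt(29); sqrt(116) = 2*sqrt(29)
Combine: (-8 + 24 - 12 + 2)·sqrt(29) = 6*sqrt(29)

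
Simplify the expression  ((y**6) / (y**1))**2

y**10

Inside the bracket: y**5
Raise to the power 2: y**10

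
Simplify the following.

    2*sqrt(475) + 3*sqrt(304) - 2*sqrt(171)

16*sqrt(19)

2*sqrt(475) = 10*sqrt(19); 3*sqrt(304) = 12*sqrt(19); 2*sqrt(171) = 6*sqrt(19)
Combine: (10 + 12 - 6)·sqrt(19) = 16*sqrt(19)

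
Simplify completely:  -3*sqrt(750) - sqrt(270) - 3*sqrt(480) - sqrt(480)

-34*sqrt(30)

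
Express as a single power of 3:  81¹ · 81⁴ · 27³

3^29

81¹ = 3^4; 81⁴ = 3^16; 27³ = 3^9
Combine exponents: 3^29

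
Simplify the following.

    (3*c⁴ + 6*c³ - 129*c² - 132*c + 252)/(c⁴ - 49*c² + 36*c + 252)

Factor: 3*c⁴ + 6*c³ - 129*c² - 132*c + 252 = 3·(c + 7)·(c - 1)·(c - 6)·(c + 2);  c⁴ - 49*c² + 36*c + 252 = (c + 2)·(c + 7)·(c - 3)·(c - 6)
Cancel the common factors (c - 6), (c + 2), (c + 7).

(3*c - 3)/(c - 3)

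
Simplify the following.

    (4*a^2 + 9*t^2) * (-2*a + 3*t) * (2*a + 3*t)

-16*a^4 + 81*t^4

Pair the conjugate factors: ((3*t)+(2*a))((3*t)-(2*a)) = -4*a^2 + 9*t^2, then repeat with the next factor.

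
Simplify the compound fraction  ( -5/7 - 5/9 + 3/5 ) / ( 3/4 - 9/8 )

1688/945

Numerator: -5/7 - 5/9 + 3/5 = -211/315
Denominator: 3/4 - 9/8 = -3/8
Divide: (-211/315) · (-8/3) = 1688/945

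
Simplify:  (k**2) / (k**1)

k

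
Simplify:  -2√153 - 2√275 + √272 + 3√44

-4*√11 - 2*√17

2√153 = 6*√17; 2√275 = 10*√11; √272 = 4*√17; 3√44 = 6*√11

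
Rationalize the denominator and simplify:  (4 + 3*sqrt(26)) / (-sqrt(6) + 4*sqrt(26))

(2*sqrt(6) + 3*sqrt(39) + 8*sqrt(26) + 156)/205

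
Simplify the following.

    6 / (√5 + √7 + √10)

Group as (√7 + √10) + √5; multiply by (√7 + √10) - √5, then rationalise the remaining surd.

(-15*√14 + 3*√10 + 12*√7 + 18*√5)/34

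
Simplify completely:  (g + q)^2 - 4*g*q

(g - q)^2

Expand the square and combine the 4*g*q term.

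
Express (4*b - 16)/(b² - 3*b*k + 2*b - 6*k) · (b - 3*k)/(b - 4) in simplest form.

Factor: 4*b - 16 = 4·(b - 4);  b² - 3*b*k + 2*b - 6*k = (b - 3*k)·(b + 2)
Cancel the common factors (b - 4), (b - 3*k).

4/(b + 2)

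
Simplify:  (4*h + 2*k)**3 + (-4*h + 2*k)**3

16*k*(12*h**2 + k**2)

Binomially expand both and collect terms in (2*k), (4*h).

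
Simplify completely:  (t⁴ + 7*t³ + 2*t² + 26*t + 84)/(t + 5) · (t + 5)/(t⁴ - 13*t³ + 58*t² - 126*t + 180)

Factor: t⁴ + 7*t³ + 2*t² + 26*t + 84 = (t + 7)·(t² - 2*t + 6)·(t + 2);  t⁴ - 13*t³ + 58*t² - 126*t + 180 = (t² - 2*t + 6)·(t - 5)·(t - 6)
Cancel the common factors (t² - 2*t + 6), (t + 5).

(t² + 9*t + 14)/(t² - 11*t + 30)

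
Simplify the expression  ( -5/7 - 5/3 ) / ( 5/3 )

-10/7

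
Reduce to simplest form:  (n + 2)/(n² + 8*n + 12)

Factor: n² + 8*n + 12 = (n + 2)·(n + 6)
Cancel the common factor (n + 2).

1/(n + 6)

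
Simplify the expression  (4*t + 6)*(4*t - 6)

Difference of squares with P = 4*t, Q = 6.

16*t^2 - 36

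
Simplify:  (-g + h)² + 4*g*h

(g + h)²

Expand the square and combine the 4*g*h term.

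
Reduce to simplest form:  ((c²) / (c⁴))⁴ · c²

Inside the bracket: (c^-2)
Raise to the power 4: (c^-8)
Multiply by c²: add exponents.

c^(-6)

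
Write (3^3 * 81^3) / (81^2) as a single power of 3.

3^7

3^3 = 3^3; 81^3 = 3^12; 81^2 = 3^8
Combine exponents: 3^7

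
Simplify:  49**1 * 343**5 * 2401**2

7**25

49**1 = 7**2; 343**5 = 7**15; 2401**2 = 7**8
Combine exponents: 7**25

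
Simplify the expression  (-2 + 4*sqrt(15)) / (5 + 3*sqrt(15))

(-13*sqrt(15) + 95)/55

Multiply numerator and denominator by -3*sqrt(15) + 5.
Denominator becomes -110; numerator becomes -190 + 26*sqrt(15).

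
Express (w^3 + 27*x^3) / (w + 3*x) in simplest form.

w^3 + (3*x)^3 = (w + 3*x)(w^2 - 3*w*x + 9*x^2).

w^2 - 3*w*x + 9*x^2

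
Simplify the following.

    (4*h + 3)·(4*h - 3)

Difference of squares with P = 4*h, Q = 3.

16*h² - 9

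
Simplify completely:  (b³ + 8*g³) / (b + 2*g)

b^3 + (2*g)^3 = (b + 2*g)(b² - 2*b*g + 4*g²).

b² - 2*b*g + 4*g²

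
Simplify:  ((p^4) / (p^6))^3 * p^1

Inside the bracket: (p^-2)
Raise to the power 3: (p^-6)
Multiply by p^1: add exponents.

p^(-5)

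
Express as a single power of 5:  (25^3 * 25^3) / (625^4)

25^3 = 5^6; 25^3 = 5^6; 625^4 = 5^16
Combine exponents: 5^(-4)

5^(-4)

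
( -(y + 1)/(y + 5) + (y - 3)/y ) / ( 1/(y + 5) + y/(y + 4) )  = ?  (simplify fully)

(y**2 - 11*y - 60)/(y**3 + 6*y**2 + 4*y)

Numerator: -(y + 1)/(y + 5) + (y - 3)/y = (y - 15)/(y**2 + 5*y)
Denominator: 1/(y + 5) + y/(y + 4) = (y**2 + 6*y + 4)/(y**2 + 9*y + 20)
Divide: ((y - 15)/(y**2 + 5*y)) · ((y**2 + 9*y + 20)/(y**2 + 6*y + 4)) = (y**2 - 11*y - 60)/(y**3 + 6*y**2 + 4*y)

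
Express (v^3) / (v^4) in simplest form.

1/v

Quotient: (v^-1)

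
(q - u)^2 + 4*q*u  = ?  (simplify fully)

After expansion: q^2 + 2*q*u + u^2 — a perfect-square trinomial.

(q + u)^2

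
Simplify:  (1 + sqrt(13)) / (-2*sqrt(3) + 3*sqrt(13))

(2*sqrt(3) + 3*sqrt(13) + 2*sqrt(39) + 39)/105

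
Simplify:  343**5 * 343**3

343**5 = 7**15; 343**3 = 7**9
Combine exponents: 7**24

7**24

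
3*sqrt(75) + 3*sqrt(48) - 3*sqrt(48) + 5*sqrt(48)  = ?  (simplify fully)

3*sqrt(75) = 15*sqrt(3); 3*sqrt(48) = 12*sqrt(3); 3*sqrt(48) = 12*sqrt(3); 5*sqrt(48) = 20*sqrt(3)
Combine: (15 + 12 - 12 + 20)·sqrt(3) = 35*sqrt(3)

35*sqrt(3)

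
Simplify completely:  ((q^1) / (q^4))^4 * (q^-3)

Inside the bracket: (q^-3)
Raise to the power 4: (q^-12)
Multiply by (q^-3): add exponents.

q^(-15)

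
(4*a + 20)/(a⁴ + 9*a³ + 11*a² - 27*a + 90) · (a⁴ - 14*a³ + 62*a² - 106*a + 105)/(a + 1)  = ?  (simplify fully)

(4*a² - 48*a + 140)/(a² + 7*a + 6)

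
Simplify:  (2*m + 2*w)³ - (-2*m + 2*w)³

Binomially expand both and collect terms in (2*w), (2*m).

16*m*(m² + 3*w²)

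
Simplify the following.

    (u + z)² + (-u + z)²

Write as f(z,u) + f(z,-u) and expand.

2*u² + 2*z²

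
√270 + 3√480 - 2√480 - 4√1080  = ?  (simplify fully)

√270 = 3*√30; 3√480 = 12*√30; 2√480 = 8*√30; 4√1080 = 24*√30
Combine: (3 + 12 - 8 - 24)·√30 = -17*√30

-17*√30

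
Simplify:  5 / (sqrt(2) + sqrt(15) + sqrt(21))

(-15*sqrt(70) - 10*sqrt(21) + 20*sqrt(15) + 85*sqrt(2))/52

Group as (sqrt(15) + sqrt(21)) + sqrt(2); multiply by (sqrt(15) + sqrt(21)) - sqrt(2), then rationalise the remaining surd.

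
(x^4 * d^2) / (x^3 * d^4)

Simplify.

x/d^2

Quotient: x^1 * (d^-2)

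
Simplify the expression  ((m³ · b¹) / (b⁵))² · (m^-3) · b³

m³/b⁵

Inside the bracket: m³ · (b^-4)
Raise to the power 2: m⁶ · (b^-8)
Multiply by (m^-3) · b³: add exponents.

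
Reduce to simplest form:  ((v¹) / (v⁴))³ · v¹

v^(-8)

Inside the bracket: (v^-3)
Raise to the power 3: (v^-9)
Multiply by v¹: add exponents.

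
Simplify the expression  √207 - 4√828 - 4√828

-45*√23

√207 = 3*√23; 4√828 = 24*√23; 4√828 = 24*√23
Combine: (3 - 24 - 24)·√23 = -45*√23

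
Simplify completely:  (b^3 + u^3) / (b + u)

b^3 + u^3 = (b + u)(b^2 - b*u + u^2).

b^2 - b*u + u^2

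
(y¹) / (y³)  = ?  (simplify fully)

y^(-2)

Quotient: (y^-2)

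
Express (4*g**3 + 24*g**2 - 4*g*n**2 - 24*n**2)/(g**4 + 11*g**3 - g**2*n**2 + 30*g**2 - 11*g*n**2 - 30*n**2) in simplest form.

Factor: 4*g**3 + 24*g**2 - 4*g*n**2 - 24*n**2 = 4*(g - n)*(g + 6)*(g + n);  g**4 + 11*g**3 - g**2*n**2 + 30*g**2 - 11*g*n**2 - 30*n**2 = (g - n)*(g + 5)*(g + 6)*(g + n)
Cancel the common factors (g - n), (g + 6), (g + n).

4/(g + 5)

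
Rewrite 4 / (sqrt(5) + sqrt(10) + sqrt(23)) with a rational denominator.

Group as (sqrt(10) + sqrt(23)) + sqrt(5); multiply by (sqrt(10) + sqrt(23)) - sqrt(5), then rationalise the remaining surd.

(-5*sqrt(46) - 4*sqrt(23) + 9*sqrt(10) + 14*sqrt(5))/17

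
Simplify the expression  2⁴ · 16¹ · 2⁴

2^12

2⁴ = 2^4; 16¹ = 2^4; 2⁴ = 2^4
Combine exponents: 2^12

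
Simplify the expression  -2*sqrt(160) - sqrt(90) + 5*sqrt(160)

9*sqrt(10)

2*sqrt(160) = 8*sqrt(10); sqrt(90) = 3*sqrt(10); 5*sqrt(160) = 20*sqrt(10)
Combine: (-8 - 3 + 20)·sqrt(10) = 9*sqrt(10)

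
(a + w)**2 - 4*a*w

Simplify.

Expand the square and combine the 4*a*w term.

(a - w)**2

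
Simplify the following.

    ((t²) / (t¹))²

t²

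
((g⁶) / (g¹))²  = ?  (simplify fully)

g^10

Inside the bracket: g⁵
Raise to the power 2: g^10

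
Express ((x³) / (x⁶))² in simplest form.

x^(-6)

Inside the bracket: (x^-3)
Raise to the power 2: (x^-6)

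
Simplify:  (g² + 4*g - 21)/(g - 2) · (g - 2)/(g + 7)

Factor: g² + 4*g - 21 = (g + 7)·(g - 3)
Cancel the common factors (g + 7), (g - 2).

g - 3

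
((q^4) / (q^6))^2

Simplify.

q^(-4)

Inside the bracket: (q^-2)
Raise to the power 2: (q^-4)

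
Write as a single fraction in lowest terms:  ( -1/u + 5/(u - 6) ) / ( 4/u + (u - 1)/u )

(4*u + 6)/(u² - 3*u - 18)

Numerator: -1/u + 5/(u - 6) = (4*u + 6)/(u² - 6*u)
Denominator: 4/u + (u - 1)/u = (u + 3)/u
Divide: ((4*u + 6)/(u² - 6*u)) · (u/(u + 3)) = (4*u + 6)/(u² - 3*u - 18)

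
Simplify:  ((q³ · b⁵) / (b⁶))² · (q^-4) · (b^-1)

Inside the bracket: q³ · (b^-1)
Raise to the power 2: q⁶ · (b^-2)
Multiply by (q^-4) · (b^-1): add exponents.

q²/b³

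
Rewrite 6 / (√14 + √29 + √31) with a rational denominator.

(-3*√12586 + 18*√31 + 24*√29 + 69*√14)/370

Group as (√14 + √31) + √29; multiply by (√14 + √31) - √29, then rationalise the remaining surd.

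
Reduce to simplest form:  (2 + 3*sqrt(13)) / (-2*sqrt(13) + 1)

(-80 - 7*sqrt(13))/51

Multiply numerator and denominator by 1 + 2*sqrt(13).
Denominator becomes -51; numerator becomes 7*sqrt(13) + 80.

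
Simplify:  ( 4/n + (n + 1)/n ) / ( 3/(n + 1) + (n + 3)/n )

Numerator: 4/n + (n + 1)/n = (n + 5)/n
Denominator: 3/(n + 1) + (n + 3)/n = (n^2 + 7*n + 3)/(n^2 + n)
Divide: ((n + 5)/n) · ((n^2 + n)/(n^2 + 7*n + 3)) = (n^2 + 6*n + 5)/(n^2 + 7*n + 3)

(n^2 + 6*n + 5)/(n^2 + 7*n + 3)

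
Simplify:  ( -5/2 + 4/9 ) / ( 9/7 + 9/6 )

-259/351

Numerator: -5/2 + 4/9 = -37/18
Denominator: 9/7 + 9/6 = 39/14
Divide: (-37/18) · (14/39) = -259/351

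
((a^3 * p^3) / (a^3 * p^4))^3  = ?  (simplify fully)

p^(-3)

Inside the bracket: (p^-1)
Raise to the power 3: (p^-3)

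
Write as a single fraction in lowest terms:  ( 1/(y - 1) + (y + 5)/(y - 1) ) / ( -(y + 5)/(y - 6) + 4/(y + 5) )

(-y^3 - 5*y^2 + 36*y + 180)/(y^3 + 5*y^2 + 43*y - 49)

Numerator: 1/(y - 1) + (y + 5)/(y - 1) = (y + 6)/(y - 1)
Denominator: -(y + 5)/(y - 6) + 4/(y + 5) = (-y^2 - 6*y - 49)/(y^2 - y - 30)
Divide: ((y + 6)/(y - 1)) · ((y^2 - y - 30)/(-y^2 - 6*y - 49)) = (-y^3 - 5*y^2 + 36*y + 180)/(y^3 + 5*y^2 + 43*y - 49)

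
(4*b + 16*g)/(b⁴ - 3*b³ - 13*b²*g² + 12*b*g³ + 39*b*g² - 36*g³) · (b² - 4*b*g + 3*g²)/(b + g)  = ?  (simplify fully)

4/(b² + b*g - 3*b - 3*g)

Factor: 4*b + 16*g = 4·(b + 4*g);  b⁴ - 3*b³ - 13*b²*g² + 12*b*g³ + 39*b*g² - 36*g³ = (b - g)·(b - 3*g)·(b - 3)·(b + 4*g);  b² - 4*b*g + 3*g² = (b - 3*g)·(b - g)
Cancel the common factors (b - g), (b - 3*g), (b + 4*g).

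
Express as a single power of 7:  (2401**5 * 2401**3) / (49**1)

7**30

2401**5 = 7**20; 2401**3 = 7**12; 49**1 = 7**2
Combine exponents: 7**30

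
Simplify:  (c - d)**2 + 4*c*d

After expansion: c**2 + 2*c*d + d**2 — a perfect-square trinomial.

(c + d)**2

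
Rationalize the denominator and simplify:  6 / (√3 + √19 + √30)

(-9*√190 - 12*√30 + 21*√19 + 69*√3)/41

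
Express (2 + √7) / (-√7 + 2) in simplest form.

Multiply numerator and denominator by 2 + √7.
Denominator becomes -3; numerator becomes 4*√7 + 11.

-(2 + √7)²/3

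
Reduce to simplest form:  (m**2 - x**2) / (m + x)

m - x

m**2 - x**2 factors as -(-m + x)*(m + x).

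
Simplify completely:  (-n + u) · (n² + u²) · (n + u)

-n⁴ + u⁴

(u+n)(u-n) = -n² + u²; continue pairing.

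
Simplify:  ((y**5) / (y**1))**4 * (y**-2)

y**14

Inside the bracket: y**4
Raise to the power 4: y**16
Multiply by (y**-2): add exponents.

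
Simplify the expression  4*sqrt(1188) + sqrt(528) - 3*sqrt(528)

16*sqrt(33)

4*sqrt(1188) = 24*sqrt(33); sqrt(528) = 4*sqrt(33); 3*sqrt(528) = 12*sqrt(33)
Combine: (24 + 4 - 12)·sqrt(33) = 16*sqrt(33)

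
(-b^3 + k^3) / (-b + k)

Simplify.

b^2 + b*k + k^2

Apply the difference-of-cubes factorisation and cancel (-b + k).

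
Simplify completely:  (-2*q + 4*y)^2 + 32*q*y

Expand the square and combine the 32*q*y term.

4*(q + 2*y)^2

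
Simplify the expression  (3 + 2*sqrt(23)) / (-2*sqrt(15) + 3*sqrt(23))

(6*sqrt(15) + 9*sqrt(23) + 4*sqrt(345) + 138)/147

Multiply numerator and denominator by 2*sqrt(15) + 3*sqrt(23).
Denominator becomes 147; numerator becomes 6*sqrt(15) + 9*sqrt(23) + 4*sqrt(345) + 138.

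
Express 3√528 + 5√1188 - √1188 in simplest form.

3√528 = 12*√33; 5√1188 = 30*√33; √1188 = 6*√33
Combine: (12 + 30 - 6)·√33 = 36*√33

36*√33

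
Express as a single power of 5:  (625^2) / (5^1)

5^7

625^2 = 5^8; 5^1 = 5^1
Combine exponents: 5^7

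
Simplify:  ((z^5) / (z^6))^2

Inside the bracket: (z^-1)
Raise to the power 2: (z^-2)

z^(-2)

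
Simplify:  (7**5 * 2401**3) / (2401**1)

7**13

7**5 = 7**5; 2401**3 = 7**12; 2401**1 = 7**4
Combine exponents: 7**13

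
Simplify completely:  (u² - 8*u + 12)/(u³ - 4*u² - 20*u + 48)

1/(u + 4)

Factor: u² - 8*u + 12 = (u - 6)·(u - 2);  u³ - 4*u² - 20*u + 48 = (u - 6)·(u + 4)·(u - 2)
Cancel the common factors (u - 2), (u - 6).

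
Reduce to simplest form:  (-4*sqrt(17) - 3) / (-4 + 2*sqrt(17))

Multiply numerator and denominator by -2*sqrt(17) - 4.
Denominator becomes -52; numerator becomes 22*sqrt(17) + 148.

(-74 - 11*sqrt(17))/26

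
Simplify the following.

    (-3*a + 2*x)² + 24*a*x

Expand the square and combine the 24*a*x term.

(3*a + 2*x)²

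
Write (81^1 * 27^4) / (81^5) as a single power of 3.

3^(-4)

81^1 = 3^4; 27^4 = 3^12; 81^5 = 3^20
Combine exponents: 3^(-4)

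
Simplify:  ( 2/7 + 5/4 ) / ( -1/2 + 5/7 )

Numerator: 2/7 + 5/4 = 43/28
Denominator: -1/2 + 5/7 = 3/14
Divide: (43/28) · (14/3) = 43/6

43/6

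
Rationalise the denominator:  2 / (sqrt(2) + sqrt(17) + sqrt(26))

Group as (sqrt(17) + sqrt(26)) + sqrt(2); multiply by (sqrt(17) + sqrt(26)) - sqrt(2), then rationalise the remaining surd.

(-8*sqrt(221) - 14*sqrt(26) + 22*sqrt(17) + 82*sqrt(2))/87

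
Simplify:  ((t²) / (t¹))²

t²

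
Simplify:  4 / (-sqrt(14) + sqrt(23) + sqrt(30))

Group as (sqrt(23) + sqrt(30)) - sqrt(14); multiply by (sqrt(23) + sqrt(30)) + sqrt(14), then rationalise the remaining surd.

(-156*sqrt(14) + 28*sqrt(30) + 84*sqrt(23) + 16*sqrt(2415))/1239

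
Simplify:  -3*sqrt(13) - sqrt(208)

3*sqrt(13) = 3*sqrt(13); sqrt(208) = 4*sqrt(13)
Combine: (-3 - 4)·sqrt(13) = -7*sqrt(13)

-7*sqrt(13)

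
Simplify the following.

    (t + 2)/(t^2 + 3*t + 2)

1/(t + 1)

Factor: t^2 + 3*t + 2 = (t + 2)*(t + 1)
Cancel the common factor (t + 2).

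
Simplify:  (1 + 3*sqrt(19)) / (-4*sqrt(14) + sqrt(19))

Multiply numerator and denominator by sqrt(19) + 4*sqrt(14).
Denominator becomes -205; numerator becomes sqrt(19) + 4*sqrt(14) + 57 + 12*sqrt(266).

(-12*sqrt(266) - 57 - 4*sqrt(14) - sqrt(19))/205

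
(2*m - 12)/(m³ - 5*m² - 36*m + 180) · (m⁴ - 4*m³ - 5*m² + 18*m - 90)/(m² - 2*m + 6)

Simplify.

(2*m + 6)/(m + 6)

Factor: 2*m - 12 = 2·(m - 6);  m³ - 5*m² - 36*m + 180 = (m - 6)·(m + 6)·(m - 5);  m⁴ - 4*m³ - 5*m² + 18*m - 90 = (m - 5)·(m + 3)·(m² - 2*m + 6)
Cancel the common factors (m² - 2*m + 6), (m - 5), (m - 6).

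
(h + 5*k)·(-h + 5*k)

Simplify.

Difference of squares with P = 5*k, Q = h.

-h² + 25*k²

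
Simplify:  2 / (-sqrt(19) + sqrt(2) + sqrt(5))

Group as (sqrt(2) + sqrt(5)) - sqrt(19); multiply by (sqrt(2) + sqrt(5)) + sqrt(19), then rationalise the remaining surd.

(-6*sqrt(19) - 8*sqrt(5) - 11*sqrt(2) - sqrt(190))/26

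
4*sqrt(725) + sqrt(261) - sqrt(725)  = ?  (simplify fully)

18*sqrt(29)

4*sqrt(725) = 20*sqrt(29); sqrt(261) = 3*sqrt(29); sqrt(725) = 5*sqrt(29)
Combine: (20 + 3 - 5)·sqrt(29) = 18*sqrt(29)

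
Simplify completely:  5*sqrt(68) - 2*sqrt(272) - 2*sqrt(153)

5*sqrt(68) = 10*sqrt(17); 2*sqrt(272) = 8*sqrt(17); 2*sqrt(153) = 6*sqrt(17)
Combine: (10 - 8 - 6)·sqrt(17) = -4*sqrt(17)

-4*sqrt(17)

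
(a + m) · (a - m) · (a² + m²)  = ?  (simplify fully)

Telescope via difference of squares: (a+m)(a-m) = a² - m², then repeat with the next factor.

a⁴ - m⁴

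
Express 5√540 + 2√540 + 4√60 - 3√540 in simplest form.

32*√15

5√540 = 30*√15; 2√540 = 12*√15; 4√60 = 8*√15; 3√540 = 18*√15
Combine: (30 + 12 + 8 - 18)·√15 = 32*√15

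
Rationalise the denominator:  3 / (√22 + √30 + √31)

(-4*√5115 + 21*√31 + 23*√30 + 39*√22)/733

Group as (√30 + √31) + √22; multiply by (√30 + √31) - √22, then rationalise the remaining surd.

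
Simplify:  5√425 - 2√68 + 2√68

25*√17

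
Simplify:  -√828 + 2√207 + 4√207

12*√23

√828 = 6*√23; 2√207 = 6*√23; 4√207 = 12*√23
Combine: (-6 + 6 + 12)·√23 = 12*√23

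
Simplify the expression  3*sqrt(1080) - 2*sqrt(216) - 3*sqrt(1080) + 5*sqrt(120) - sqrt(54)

-15*sqrt(6) + 10*sqrt(30)

3*sqrt(1080) = 18*sqrt(30); 2*sqrt(216) = 12*sqrt(6); 3*sqrt(1080) = 18*sqrt(30); 5*sqrt(120) = 10*sqrt(30); sqrt(54) = 3*sqrt(6)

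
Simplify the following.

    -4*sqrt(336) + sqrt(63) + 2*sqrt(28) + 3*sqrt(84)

4*sqrt(336) = 16*sqrt(21); sqrt(63) = 3*sqrt(7); 2*sqrt(28) = 4*sqrt(7); 3*sqrt(84) = 6*sqrt(21)

-10*sqrt(21) + 7*sqrt(7)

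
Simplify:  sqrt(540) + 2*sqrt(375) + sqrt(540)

sqrt(540) = 6*sqrt(15); 2*sqrt(375) = 10*sqrt(15); sqrt(540) = 6*sqrt(15)
Combine: (6 + 10 + 6)·sqrt(15) = 22*sqrt(15)

22*sqrt(15)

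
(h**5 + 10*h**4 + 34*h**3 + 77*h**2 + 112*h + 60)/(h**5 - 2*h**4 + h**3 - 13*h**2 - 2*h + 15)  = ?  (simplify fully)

(h**2 + 8*h + 12)/(h**2 - 4*h + 3)

Factor: h**5 + 10*h**4 + 34*h**3 + 77*h**2 + 112*h + 60 = (h + 2)*(h + 1)*(h**2 + h + 5)*(h + 6);  h**5 - 2*h**4 + h**3 - 13*h**2 - 2*h + 15 = (h + 1)*(h**2 + h + 5)*(h - 3)*(h - 1)
Cancel the common factors (h**2 + h + 5), (h + 1).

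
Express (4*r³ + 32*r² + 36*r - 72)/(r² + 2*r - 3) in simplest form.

4*r + 24

Factor: 4*r³ + 32*r² + 36*r - 72 = 4·(r + 6)·(r + 3)·(r - 1);  r² + 2*r - 3 = (r - 1)·(r + 3)
Cancel the common factors (r + 3), (r - 1).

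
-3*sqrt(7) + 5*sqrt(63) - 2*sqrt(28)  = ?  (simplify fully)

8*sqrt(7)

3*sqrt(7) = 3*sqrt(7); 5*sqrt(63) = 15*sqrt(7); 2*sqrt(28) = 4*sqrt(7)
Combine: (-3 + 15 - 4)·sqrt(7) = 8*sqrt(7)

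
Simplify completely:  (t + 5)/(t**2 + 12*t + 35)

1/(t + 7)

Factor: t**2 + 12*t + 35 = (t + 5)*(t + 7)
Cancel the common factor (t + 5).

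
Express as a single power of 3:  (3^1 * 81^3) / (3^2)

3^11

3^1 = 3^1; 81^3 = 3^12; 3^2 = 3^2
Combine exponents: 3^11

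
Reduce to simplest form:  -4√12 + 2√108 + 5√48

4√12 = 8*√3; 2√108 = 12*√3; 5√48 = 20*√3
Combine: (-8 + 12 + 20)·√3 = 24*√3

24*√3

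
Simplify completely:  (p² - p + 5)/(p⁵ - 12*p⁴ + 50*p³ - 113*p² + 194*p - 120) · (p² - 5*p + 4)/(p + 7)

1/(p² + p - 42)

Factor: p⁵ - 12*p⁴ + 50*p³ - 113*p² + 194*p - 120 = (p - 6)·(p - 1)·(p² - p + 5)·(p - 4);  p² - 5*p + 4 = (p - 1)·(p - 4)
Cancel the common factors (p² - p + 5), (p - 4), (p - 1).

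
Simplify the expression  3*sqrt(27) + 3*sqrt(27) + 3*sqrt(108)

3*sqrt(27) = 9*sqrt(3); 3*sqrt(27) = 9*sqrt(3); 3*sqrt(108) = 18*sqrt(3)
Combine: (9 + 9 + 18)·sqrt(3) = 36*sqrt(3)

36*sqrt(3)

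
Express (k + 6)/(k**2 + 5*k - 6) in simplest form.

Factor: k**2 + 5*k - 6 = (k - 1)*(k + 6)
Cancel the common factor (k + 6).

1/(k - 1)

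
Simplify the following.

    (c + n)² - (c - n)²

Binomially expand both and collect terms in c, n.

4*c*n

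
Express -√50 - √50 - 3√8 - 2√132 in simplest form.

√50 = 5*√2; √50 = 5*√2; 3√8 = 6*√2; 2√132 = 4*√33

-4*√33 - 16*√2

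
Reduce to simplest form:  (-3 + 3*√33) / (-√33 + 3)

Multiply numerator and denominator by 3 + √33.
Denominator becomes -24; numerator becomes 6*√33 + 90.

(-15 - √33)/4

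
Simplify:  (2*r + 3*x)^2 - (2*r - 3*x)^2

24*r*x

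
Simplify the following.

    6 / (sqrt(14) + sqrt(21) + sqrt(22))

(-168*sqrt(33) + 78*sqrt(22) + 90*sqrt(21) + 174*sqrt(14))/1007

Group as (sqrt(14) + sqrt(22)) + sqrt(21); multiply by (sqrt(14) + sqrt(22)) - sqrt(21), then rationalise the remaining surd.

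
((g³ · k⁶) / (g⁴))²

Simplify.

k^12/g²

Inside the bracket: (g^-1) · k⁶
Raise to the power 2: (g^-2) · k^12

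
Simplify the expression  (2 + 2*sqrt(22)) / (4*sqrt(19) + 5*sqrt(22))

(-4*sqrt(418) - 4*sqrt(19) + 5*sqrt(22) + 110)/123

Multiply numerator and denominator by -4*sqrt(19) + 5*sqrt(22).
Denominator becomes 246; numerator becomes -8*sqrt(418) - 8*sqrt(19) + 10*sqrt(22) + 220.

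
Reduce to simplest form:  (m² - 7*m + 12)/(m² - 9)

(m - 4)/(m + 3)

Factor: m² - 7*m + 12 = (m - 4)·(m - 3);  m² - 9 = (m + 3)·(m - 3)
Cancel the common factor (m - 3).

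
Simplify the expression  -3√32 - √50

-17*√2

3√32 = 12*√2; √50 = 5*√2
Combine: (-12 - 5)·√2 = -17*√2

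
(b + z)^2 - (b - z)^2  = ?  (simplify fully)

Only the odd-power cross terms survive.

4*b*z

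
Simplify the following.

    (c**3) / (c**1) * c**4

Quotient: c**2
Multiply by c**4: add exponents.

c**6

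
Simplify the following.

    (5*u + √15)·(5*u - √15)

25*u² - 15

Difference of squares with P = 5*u, Q = √15.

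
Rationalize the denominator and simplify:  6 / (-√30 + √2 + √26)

(√30 + 3*√26 + 27*√2 + 2*√390)/17

Group as (√2 + √26) - √30; multiply by (√2 + √26) + √30, then rationalise the remaining surd.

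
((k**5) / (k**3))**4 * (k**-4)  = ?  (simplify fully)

Inside the bracket: k**2
Raise to the power 4: k**8
Multiply by (k**-4): add exponents.

k**4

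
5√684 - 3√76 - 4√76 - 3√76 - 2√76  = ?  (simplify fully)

6*√19

5√684 = 30*√19; 3√76 = 6*√19; 4√76 = 8*√19; 3√76 = 6*√19; 2√76 = 4*√19
Combine: (30 - 6 - 8 - 6 - 4)·√19 = 6*√19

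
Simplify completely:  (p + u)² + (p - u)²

2*p² + 2*u²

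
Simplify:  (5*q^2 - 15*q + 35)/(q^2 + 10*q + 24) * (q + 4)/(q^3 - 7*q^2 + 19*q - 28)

Factor: 5*q^2 - 15*q + 35 = 5*(q^2 - 3*q + 7);  q^2 + 10*q + 24 = (q + 6)*(q + 4);  q^3 - 7*q^2 + 19*q - 28 = (q - 4)*(q^2 - 3*q + 7)
Cancel the common factors (q^2 - 3*q + 7), (q + 4).

5/(q^2 + 2*q - 24)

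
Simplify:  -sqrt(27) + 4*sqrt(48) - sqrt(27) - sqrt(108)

4*sqrt(3)

sqrt(27) = 3*sqrt(3); 4*sqrt(48) = 16*sqrt(3); sqrt(27) = 3*sqrt(3); sqrt(108) = 6*sqrt(3)
Combine: (-3 + 16 - 3 - 6)·sqrt(3) = 4*sqrt(3)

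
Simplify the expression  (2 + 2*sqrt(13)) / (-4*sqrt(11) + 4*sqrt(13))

(sqrt(11) + sqrt(13) + sqrt(143) + 13)/4

Multiply numerator and denominator by 4*sqrt(11) + 4*sqrt(13).
Denominator becomes 32; numerator becomes 8*sqrt(11) + 8*sqrt(13) + 8*sqrt(143) + 104.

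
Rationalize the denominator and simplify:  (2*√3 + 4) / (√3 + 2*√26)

Multiply numerator and denominator by -2*√26 + √3.
Denominator becomes -101; numerator becomes -8*√26 - 4*√78 + 6 + 4*√3.

(-4*√3 - 6 + 4*√78 + 8*√26)/101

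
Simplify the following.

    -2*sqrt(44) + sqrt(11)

2*sqrt(44) = 4*sqrt(11); sqrt(11) = sqrt(11)
Combine: (-4 + 1)·sqrt(11) = -3*sqrt(11)

-3*sqrt(11)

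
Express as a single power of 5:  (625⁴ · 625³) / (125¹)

5^25

625⁴ = 5^16; 625³ = 5^12; 125¹ = 5^3
Combine exponents: 5^25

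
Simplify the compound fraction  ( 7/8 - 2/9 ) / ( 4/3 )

Numerator: 7/8 - 2/9 = 47/72
Denominator: 4/3 = 4/3
Divide: (47/72) · (3/4) = 47/96

47/96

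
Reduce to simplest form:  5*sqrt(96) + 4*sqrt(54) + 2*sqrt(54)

38*sqrt(6)

5*sqrt(96) = 20*sqrt(6); 4*sqrt(54) = 12*sqrt(6); 2*sqrt(54) = 6*sqrt(6)
Combine: (20 + 12 + 6)·sqrt(6) = 38*sqrt(6)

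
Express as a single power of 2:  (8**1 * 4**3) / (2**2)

8**1 = 2**3; 4**3 = 2**6; 2**2 = 2**2
Combine exponents: 2**7

2**7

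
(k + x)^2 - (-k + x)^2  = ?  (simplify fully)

Binomially expand both and collect terms in x, k.

4*k*x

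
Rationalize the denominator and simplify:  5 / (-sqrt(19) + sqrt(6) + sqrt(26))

(-13*sqrt(19) - sqrt(26) + 39*sqrt(6) + 4*sqrt(741))/91

Group as (sqrt(6) + sqrt(26)) - sqrt(19); multiply by (sqrt(6) + sqrt(26)) + sqrt(19), then rationalise the remaining surd.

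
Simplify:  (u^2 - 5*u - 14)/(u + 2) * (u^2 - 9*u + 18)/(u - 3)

u^2 - 13*u + 42

Factor: u^2 - 5*u - 14 = (u - 7)*(u + 2);  u^2 - 9*u + 18 = (u - 3)*(u - 6)
Cancel the common factors (u - 3), (u + 2).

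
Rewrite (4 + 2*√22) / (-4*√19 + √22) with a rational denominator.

Multiply numerator and denominator by √22 + 4*√19.
Denominator becomes -282; numerator becomes 4*√22 + 44 + 16*√19 + 8*√418.

(-4*√418 - 8*√19 - 22 - 2*√22)/141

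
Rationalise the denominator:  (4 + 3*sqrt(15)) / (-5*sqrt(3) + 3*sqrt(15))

Multiply numerator and denominator by 5*sqrt(3) + 3*sqrt(15).
Denominator becomes 60; numerator becomes 20*sqrt(3) + 12*sqrt(15) + 45*sqrt(5) + 135.

(20*sqrt(3) + 12*sqrt(15) + 45*sqrt(5) + 135)/60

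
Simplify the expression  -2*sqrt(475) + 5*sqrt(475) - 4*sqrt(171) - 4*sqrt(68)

2*sqrt(475) = 10*sqrt(19); 5*sqrt(475) = 25*sqrt(19); 4*sqrt(171) = 12*sqrt(19); 4*sqrt(68) = 8*sqrt(17)

-8*sqrt(17) + 3*sqrt(19)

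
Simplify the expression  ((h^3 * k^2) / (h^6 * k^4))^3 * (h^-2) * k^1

1/(h^11*k^5)

Inside the bracket: (h^-3) * (k^-2)
Raise to the power 3: (h^-9) * (k^-6)
Multiply by (h^-2) * k^1: add exponents.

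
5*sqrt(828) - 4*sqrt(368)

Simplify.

14*sqrt(23)

5*sqrt(828) = 30*sqrt(23); 4*sqrt(368) = 16*sqrt(23)
Combine: (30 - 16)·sqrt(23) = 14*sqrt(23)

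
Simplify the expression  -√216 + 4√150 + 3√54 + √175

5*√7 + 23*√6

√216 = 6*√6; 4√150 = 20*√6; 3√54 = 9*√6; √175 = 5*√7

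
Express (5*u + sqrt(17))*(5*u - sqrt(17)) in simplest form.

(5*u)^2 - (sqrt(17))^2 = 25*u^2 - 17.

25*u^2 - 17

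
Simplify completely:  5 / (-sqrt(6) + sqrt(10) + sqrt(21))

Group as (sqrt(10) + sqrt(21)) - sqrt(6); multiply by (sqrt(10) + sqrt(21)) + sqrt(6), then rationalise the remaining surd.

(-25*sqrt(6) - 5*sqrt(21) + 17*sqrt(10) + 12*sqrt(35))/43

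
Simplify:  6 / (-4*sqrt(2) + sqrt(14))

(-4*sqrt(2) - sqrt(14))/3

Multiply numerator and denominator by sqrt(14) + 4*sqrt(2).
Denominator becomes -18; numerator becomes 6*sqrt(14) + 24*sqrt(2).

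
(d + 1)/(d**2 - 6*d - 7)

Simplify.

1/(d - 7)

Factor: d**2 - 6*d - 7 = (d - 7)*(d + 1)
Cancel the common factor (d + 1).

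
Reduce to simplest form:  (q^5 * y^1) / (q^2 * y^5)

Quotient: q^3 * (y^-4)

q^3/y^4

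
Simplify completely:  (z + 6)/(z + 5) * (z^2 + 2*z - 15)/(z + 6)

Factor: z^2 + 2*z - 15 = (z - 3)*(z + 5)
Cancel the common factors (z + 6), (z + 5).

z - 3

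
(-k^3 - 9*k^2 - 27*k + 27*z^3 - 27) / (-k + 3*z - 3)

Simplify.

k^2 + 3*k*z + 6*k + 9*z^2 + 9*z + 9

Factor as (a-b)(a^2+ab+b^2) with a=(3*z), b=(k + 3).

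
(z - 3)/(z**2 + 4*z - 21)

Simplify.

Factor: z**2 + 4*z - 21 = (z - 3)*(z + 7)
Cancel the common factor (z - 3).

1/(z + 7)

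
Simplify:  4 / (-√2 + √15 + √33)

(-10*√15 - 3*√110 + 23*√2 + 8*√33)/17

Group as (√15 + √33) - √2; multiply by (√15 + √33) + √2, then rationalise the remaining surd.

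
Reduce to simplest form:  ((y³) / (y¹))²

y⁴

Inside the bracket: y²
Raise to the power 2: y⁴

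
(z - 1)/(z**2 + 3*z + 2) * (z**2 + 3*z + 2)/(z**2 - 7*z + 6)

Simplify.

1/(z - 6)

Factor: z**2 + 3*z + 2 = (z + 2)*(z + 1);  z**2 + 3*z + 2 = (z + 1)*(z + 2);  z**2 - 7*z + 6 = (z - 6)*(z - 1)
Cancel the common factors (z + 1), (z + 2), (z - 1).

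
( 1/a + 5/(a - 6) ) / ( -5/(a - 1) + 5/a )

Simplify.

(-6*a^2 + 12*a - 6)/(5*a - 30)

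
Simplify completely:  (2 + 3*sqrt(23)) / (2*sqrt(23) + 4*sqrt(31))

(-69 - 2*sqrt(23) + 4*sqrt(31) + 6*sqrt(713))/202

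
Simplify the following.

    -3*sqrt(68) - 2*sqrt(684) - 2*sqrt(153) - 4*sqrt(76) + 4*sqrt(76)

-12*sqrt(19) - 12*sqrt(17)

3*sqrt(68) = 6*sqrt(17); 2*sqrt(684) = 12*sqrt(19); 2*sqrt(153) = 6*sqrt(17); 4*sqrt(76) = 8*sqrt(19); 4*sqrt(76) = 8*sqrt(19)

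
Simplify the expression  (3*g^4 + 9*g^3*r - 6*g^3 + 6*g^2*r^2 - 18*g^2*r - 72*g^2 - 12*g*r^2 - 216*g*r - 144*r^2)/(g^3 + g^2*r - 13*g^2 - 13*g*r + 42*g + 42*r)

(3*g^2 + 6*g*r + 12*g + 24*r)/(g - 7)

Factor: 3*g^4 + 9*g^3*r - 6*g^3 + 6*g^2*r^2 - 18*g^2*r - 72*g^2 - 12*g*r^2 - 216*g*r - 144*r^2 = 3*(g + 4)*(g + 2*r)*(g - 6)*(g + r);  g^3 + g^2*r - 13*g^2 - 13*g*r + 42*g + 42*r = (g + r)*(g - 7)*(g - 6)
Cancel the common factors (g + r), (g - 6).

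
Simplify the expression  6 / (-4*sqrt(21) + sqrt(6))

(-4*sqrt(21) - sqrt(6))/55

Multiply numerator and denominator by sqrt(6) + 4*sqrt(21).
Denominator becomes -330; numerator becomes 6*sqrt(6) + 24*sqrt(21).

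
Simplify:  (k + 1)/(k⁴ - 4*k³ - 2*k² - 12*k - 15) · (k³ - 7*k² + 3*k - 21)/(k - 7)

Factor: k⁴ - 4*k³ - 2*k² - 12*k - 15 = (k + 1)·(k² + 3)·(k - 5);  k³ - 7*k² + 3*k - 21 = (k² + 3)·(k - 7)
Cancel the common factors (k² + 3), (k - 7), (k + 1).

1/(k - 5)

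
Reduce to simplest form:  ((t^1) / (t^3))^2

t^(-4)

Inside the bracket: (t^-2)
Raise to the power 2: (t^-4)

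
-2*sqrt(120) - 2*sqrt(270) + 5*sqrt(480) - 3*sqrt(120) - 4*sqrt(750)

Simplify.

2*sqrt(120) = 4*sqrt(30); 2*sqrt(270) = 6*sqrt(30); 5*sqrt(480) = 20*sqrt(30); 3*sqrt(120) = 6*sqrt(30); 4*sqrt(750) = 20*sqrt(30)
Combine: (-4 - 6 + 20 - 6 - 20)·sqrt(30) = -16*sqrt(30)

-16*sqrt(30)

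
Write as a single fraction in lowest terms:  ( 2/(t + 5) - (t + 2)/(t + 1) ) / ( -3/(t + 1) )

(t**2 + 5*t + 8)/(3*t + 15)

Numerator: 2/(t + 5) - (t + 2)/(t + 1) = (-t**2 - 5*t - 8)/(t**2 + 6*t + 5)
Denominator: -3/(t + 1) = -3/(t + 1)
Divide: ((-t**2 - 5*t - 8)/(t**2 + 6*t + 5)) · (-t/3 - 1/3) = (t**2 + 5*t + 8)/(3*t + 15)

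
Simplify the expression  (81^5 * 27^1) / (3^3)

81^5 = 3^20; 27^1 = 3^3; 3^3 = 3^3
Combine exponents: 3^20

3^20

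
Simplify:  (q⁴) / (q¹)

q³

Quotient: q³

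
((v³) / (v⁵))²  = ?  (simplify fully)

v^(-4)

Inside the bracket: (v^-2)
Raise to the power 2: (v^-4)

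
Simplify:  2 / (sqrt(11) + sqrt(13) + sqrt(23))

Group as (sqrt(11) + sqrt(13)) + sqrt(23); multiply by (sqrt(11) + sqrt(13)) - sqrt(23), then rationalise the remaining surd.

(-4*sqrt(3289) + 2*sqrt(23) + 42*sqrt(13) + 50*sqrt(11))/571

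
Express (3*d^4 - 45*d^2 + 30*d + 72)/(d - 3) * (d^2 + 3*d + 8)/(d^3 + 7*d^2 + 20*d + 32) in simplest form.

Factor: 3*d^4 - 45*d^2 + 30*d + 72 = 3*(d + 4)*(d - 3)*(d + 1)*(d - 2);  d^3 + 7*d^2 + 20*d + 32 = (d + 4)*(d^2 + 3*d + 8)
Cancel the common factors (d^2 + 3*d + 8), (d + 4), (d - 3).

3*d^2 - 3*d - 6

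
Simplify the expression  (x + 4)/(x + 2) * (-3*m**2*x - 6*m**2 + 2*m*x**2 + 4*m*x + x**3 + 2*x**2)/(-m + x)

Factor: -3*m**2*x - 6*m**2 + 2*m*x**2 + 4*m*x + x**3 + 2*x**2 = (3*m + x)*(x + 2)*(-m + x)
Cancel the common factors (x + 2), (-m + x).

3*m*x + 12*m + x**2 + 4*x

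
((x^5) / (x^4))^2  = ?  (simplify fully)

x^2

Inside the bracket: x^1
Raise to the power 2: x^2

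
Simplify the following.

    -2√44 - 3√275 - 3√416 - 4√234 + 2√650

-14*√26 - 19*√11

2√44 = 4*√11; 3√275 = 15*√11; 3√416 = 12*√26; 4√234 = 12*√26; 2√650 = 10*√26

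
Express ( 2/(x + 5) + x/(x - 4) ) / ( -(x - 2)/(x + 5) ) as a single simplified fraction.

(-x² - 7*x + 8)/(x² - 6*x + 8)

Numerator: 2/(x + 5) + x/(x - 4) = (x² + 7*x - 8)/(x² + x - 20)
Denominator: -(x - 2)/(x + 5) = (-x + 2)/(x + 5)
Divide: ((x² + 7*x - 8)/(x² + x - 20)) · ((x + 5)/(-x + 2)) = (-x² - 7*x + 8)/(x² - 6*x + 8)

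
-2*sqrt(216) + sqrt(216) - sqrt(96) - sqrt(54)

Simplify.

-13*sqrt(6)

2*sqrt(216) = 12*sqrt(6); sqrt(216) = 6*sqrt(6); sqrt(96) = 4*sqrt(6); sqrt(54) = 3*sqrt(6)
Combine: (-12 + 6 - 4 - 3)·sqrt(6) = -13*sqrt(6)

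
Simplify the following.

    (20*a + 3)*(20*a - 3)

Difference of squares with P = 20*a, Q = 3.

400*a^2 - 9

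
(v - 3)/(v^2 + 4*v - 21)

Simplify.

Factor: v^2 + 4*v - 21 = (v + 7)*(v - 3)
Cancel the common factor (v - 3).

1/(v + 7)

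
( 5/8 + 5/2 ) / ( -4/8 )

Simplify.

Numerator: 5/8 + 5/2 = 25/8
Denominator: -4/8 = -1/2
Divide: (25/8) · (-2) = -25/4

-25/4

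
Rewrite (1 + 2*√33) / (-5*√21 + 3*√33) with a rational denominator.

(-30*√77 - 198 - 5*√21 - 3*√33)/228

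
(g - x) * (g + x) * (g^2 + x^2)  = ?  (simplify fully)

g^4 - x^4

(g+x)(g-x) = g^2 - x^2; continue pairing.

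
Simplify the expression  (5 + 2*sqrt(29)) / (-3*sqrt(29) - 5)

(-149 - 5*sqrt(29))/236

Multiply numerator and denominator by -5 + 3*sqrt(29).
Denominator becomes -236; numerator becomes 5*sqrt(29) + 149.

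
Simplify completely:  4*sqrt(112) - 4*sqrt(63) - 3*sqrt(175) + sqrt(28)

-9*sqrt(7)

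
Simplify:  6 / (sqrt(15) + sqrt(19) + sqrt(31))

(-4*sqrt(8835) + 6*sqrt(31) + 54*sqrt(19) + 70*sqrt(15))/377

Group as (sqrt(15) + sqrt(19)) + sqrt(31); multiply by (sqrt(15) + sqrt(19)) - sqrt(31), then rationalise the remaining surd.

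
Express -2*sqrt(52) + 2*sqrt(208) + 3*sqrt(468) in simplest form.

22*sqrt(13)

2*sqrt(52) = 4*sqrt(13); 2*sqrt(208) = 8*sqrt(13); 3*sqrt(468) = 18*sqrt(13)
Combine: (-4 + 8 + 18)·sqrt(13) = 22*sqrt(13)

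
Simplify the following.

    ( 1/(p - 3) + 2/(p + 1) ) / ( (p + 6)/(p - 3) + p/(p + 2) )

Numerator: 1/(p - 3) + 2/(p + 1) = (3*p - 5)/(p^2 - 2*p - 3)
Denominator: (p + 6)/(p - 3) + p/(p + 2) = (2*p^2 + 5*p + 12)/(p^2 - p - 6)
Divide: ((3*p - 5)/(p^2 - 2*p - 3)) · ((p^2 - p - 6)/(2*p^2 + 5*p + 12)) = (3*p^2 + p - 10)/(2*p^3 + 7*p^2 + 17*p + 12)

(3*p^2 + p - 10)/(2*p^3 + 7*p^2 + 17*p + 12)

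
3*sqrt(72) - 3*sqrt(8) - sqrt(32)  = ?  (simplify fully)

8*sqrt(2)

3*sqrt(72) = 18*sqrt(2); 3*sqrt(8) = 6*sqrt(2); sqrt(32) = 4*sqrt(2)
Combine: (18 - 6 - 4)·sqrt(2) = 8*sqrt(2)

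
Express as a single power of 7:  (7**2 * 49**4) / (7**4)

7**2 = 7**2; 49**4 = 7**8; 7**4 = 7**4
Combine exponents: 7**6

7**6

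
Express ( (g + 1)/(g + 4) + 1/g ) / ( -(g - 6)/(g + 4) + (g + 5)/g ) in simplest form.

(g^2 + 2*g + 4)/(15*g + 20)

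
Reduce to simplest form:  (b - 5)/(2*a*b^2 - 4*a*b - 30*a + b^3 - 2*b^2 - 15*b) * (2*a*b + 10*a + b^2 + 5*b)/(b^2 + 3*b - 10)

Factor: 2*a*b^2 - 4*a*b - 30*a + b^3 - 2*b^2 - 15*b = (b - 5)*(2*a + b)*(b + 3);  2*a*b + 10*a + b^2 + 5*b = (2*a + b)*(b + 5);  b^2 + 3*b - 10 = (b + 5)*(b - 2)
Cancel the common factors (b + 5), (2*a + b), (b - 5).

1/(b^2 + b - 6)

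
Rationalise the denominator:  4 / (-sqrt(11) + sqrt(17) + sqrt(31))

Group as (sqrt(17) + sqrt(31)) - sqrt(11); multiply by (sqrt(17) + sqrt(31)) + sqrt(11), then rationalise the remaining surd.

(-148*sqrt(11) - 12*sqrt(31) + 100*sqrt(17) + 8*sqrt(5797))/739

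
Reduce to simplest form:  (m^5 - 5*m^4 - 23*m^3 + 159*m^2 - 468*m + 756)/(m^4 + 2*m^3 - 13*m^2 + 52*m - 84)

Factor: m^5 - 5*m^4 - 23*m^3 + 159*m^2 - 468*m + 756 = (m + 6)*(m - 6)*(m - 3)*(m^2 - 2*m + 7);  m^4 + 2*m^3 - 13*m^2 + 52*m - 84 = (m + 6)*(m^2 - 2*m + 7)*(m - 2)
Cancel the common factors (m^2 - 2*m + 7), (m + 6).

(m^2 - 9*m + 18)/(m - 2)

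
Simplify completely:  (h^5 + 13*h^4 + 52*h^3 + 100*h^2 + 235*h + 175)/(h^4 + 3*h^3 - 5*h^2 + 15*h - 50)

Factor: h^5 + 13*h^4 + 52*h^3 + 100*h^2 + 235*h + 175 = (h + 7)*(h + 1)*(h + 5)*(h^2 + 5);  h^4 + 3*h^3 - 5*h^2 + 15*h - 50 = (h + 5)*(h - 2)*(h^2 + 5)
Cancel the common factors (h^2 + 5), (h + 5).

(h^2 + 8*h + 7)/(h - 2)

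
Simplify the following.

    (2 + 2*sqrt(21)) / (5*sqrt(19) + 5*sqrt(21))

Multiply numerator and denominator by -5*sqrt(19) + 5*sqrt(21).
Denominator becomes 50; numerator becomes -10*sqrt(399) - 10*sqrt(19) + 10*sqrt(21) + 210.

(-sqrt(399) - sqrt(19) + sqrt(21) + 21)/5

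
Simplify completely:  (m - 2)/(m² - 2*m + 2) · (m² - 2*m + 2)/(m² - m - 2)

Factor: m² - m - 2 = (m - 2)·(m + 1)
Cancel the common factors (m² - 2*m + 2), (m - 2).

1/(m + 1)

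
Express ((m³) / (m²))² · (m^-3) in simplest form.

Inside the bracket: m¹
Raise to the power 2: m²
Multiply by (m^-3): add exponents.

1/m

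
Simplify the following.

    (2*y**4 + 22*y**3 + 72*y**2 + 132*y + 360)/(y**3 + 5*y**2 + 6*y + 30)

2*y + 12

Factor: 2*y**4 + 22*y**3 + 72*y**2 + 132*y + 360 = 2*(y + 5)*(y**2 + 6)*(y + 6);  y**3 + 5*y**2 + 6*y + 30 = (y + 5)*(y**2 + 6)
Cancel the common factors (y**2 + 6), (y + 5).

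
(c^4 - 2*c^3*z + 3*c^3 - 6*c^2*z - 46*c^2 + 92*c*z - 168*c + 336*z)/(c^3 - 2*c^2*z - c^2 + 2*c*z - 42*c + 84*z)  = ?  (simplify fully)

Factor: c^4 - 2*c^3*z + 3*c^3 - 6*c^2*z - 46*c^2 + 92*c*z - 168*c + 336*z = (c - 2*z)*(c - 7)*(c + 4)*(c + 6);  c^3 - 2*c^2*z - c^2 + 2*c*z - 42*c + 84*z = (c - 2*z)*(c + 6)*(c - 7)
Cancel the common factors (c + 6), (c - 7), (c - 2*z).

c + 4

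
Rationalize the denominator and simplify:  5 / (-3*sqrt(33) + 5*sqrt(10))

(-15*sqrt(33) - 25*sqrt(10))/47

Multiply numerator and denominator by 5*sqrt(10) + 3*sqrt(33).
Denominator becomes -47; numerator becomes 25*sqrt(10) + 15*sqrt(33).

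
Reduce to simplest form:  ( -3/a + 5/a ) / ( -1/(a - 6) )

(-2*a + 12)/a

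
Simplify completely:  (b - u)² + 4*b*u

(b + u)²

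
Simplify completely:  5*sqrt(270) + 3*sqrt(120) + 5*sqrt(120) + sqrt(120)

5*sqrt(270) = 15*sqrt(30); 3*sqrt(120) = 6*sqrt(30); 5*sqrt(120) = 10*sqrt(30); sqrt(120) = 2*sqrt(30)
Combine: (15 + 6 + 10 + 2)·sqrt(30) = 33*sqrt(30)

33*sqrt(30)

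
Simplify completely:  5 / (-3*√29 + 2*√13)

Multiply numerator and denominator by 2*√13 + 3*√29.
Denominator becomes -209; numerator becomes 10*√13 + 15*√29.

(-15*√29 - 10*√13)/209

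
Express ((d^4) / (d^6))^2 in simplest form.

d^(-4)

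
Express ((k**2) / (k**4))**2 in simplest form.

Inside the bracket: (k**-2)
Raise to the power 2: (k**-4)

k**(-4)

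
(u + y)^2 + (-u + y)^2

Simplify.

2*u^2 + 2*y^2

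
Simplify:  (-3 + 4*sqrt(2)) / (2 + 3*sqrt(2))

Multiply numerator and denominator by -3*sqrt(2) + 2.
Denominator becomes -14; numerator becomes -30 + 17*sqrt(2).

(-17*sqrt(2) + 30)/14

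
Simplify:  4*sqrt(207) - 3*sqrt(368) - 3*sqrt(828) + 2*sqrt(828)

4*sqrt(207) = 12*sqrt(23); 3*sqrt(368) = 12*sqrt(23); 3*sqrt(828) = 18*sqrt(23); 2*sqrt(828) = 12*sqrt(23)
Combine: (12 - 12 - 18 + 12)·sqrt(23) = -6*sqrt(23)

-6*sqrt(23)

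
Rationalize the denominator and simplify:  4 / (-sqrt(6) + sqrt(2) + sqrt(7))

Group as (sqrt(2) + sqrt(7)) - sqrt(6); multiply by (sqrt(2) + sqrt(7)) + sqrt(6), then rationalise the remaining surd.

(-12*sqrt(6) + 4*sqrt(7) + 44*sqrt(2) + 16*sqrt(21))/47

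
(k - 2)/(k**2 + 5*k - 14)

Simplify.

1/(k + 7)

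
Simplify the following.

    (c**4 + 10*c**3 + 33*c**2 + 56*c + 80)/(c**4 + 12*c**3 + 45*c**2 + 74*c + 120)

(c + 4)/(c + 6)

Factor: c**4 + 10*c**3 + 33*c**2 + 56*c + 80 = (c + 4)*(c**2 + c + 4)*(c + 5);  c**4 + 12*c**3 + 45*c**2 + 74*c + 120 = (c + 6)*(c**2 + c + 4)*(c + 5)
Cancel the common factors (c**2 + c + 4), (c + 5).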